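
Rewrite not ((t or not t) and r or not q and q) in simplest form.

not ((t or not t) and r or not q and q)
= not ((t or not t) and r)
= not r

not r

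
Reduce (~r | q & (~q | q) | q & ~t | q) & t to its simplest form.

(~r | q) & t

(~r | q & (~q | q) | q & ~t | q) & t
= (~r | q & (~q | q) | q) & t
= (~r | q | q) & t
= (~r | q) & t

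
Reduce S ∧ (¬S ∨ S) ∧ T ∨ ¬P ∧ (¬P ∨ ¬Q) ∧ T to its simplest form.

(S ∨ ¬P) ∧ T

S ∧ (¬S ∨ S) ∧ T ∨ ¬P ∧ (¬P ∨ ¬Q) ∧ T
= S ∧ (¬S ∨ S) ∧ T ∨ ¬P ∧ T   (absorption)
= S ∧ T ∨ ¬P ∧ T   (complement / identity)
= (S ∨ ¬P) ∧ T   (distribution)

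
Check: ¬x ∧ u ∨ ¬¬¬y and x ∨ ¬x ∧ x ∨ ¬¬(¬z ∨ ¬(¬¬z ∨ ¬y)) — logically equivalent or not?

No

E1: ¬x ∧ u ∨ ¬¬¬y
    = ¬x ∧ u ∨ ¬y   [double negation]
E2: x ∨ ¬x ∧ x ∨ ¬¬(¬z ∨ ¬(¬¬z ∨ ¬y))
    = x ∨ ¬¬(¬z ∨ ¬(¬¬z ∨ ¬y))   [complement / identity]
    = x ∨ ¬(z ∧ (¬¬z ∨ ¬y))   [De Morgan]
    = x ∨ ¬(z ∧ (z ∨ ¬y))   [double negation]
    = x ∨ ¬z   [absorption]
These differ: at u=1, x=1, y=1, z=0, E1 = 0 but E2 = 1.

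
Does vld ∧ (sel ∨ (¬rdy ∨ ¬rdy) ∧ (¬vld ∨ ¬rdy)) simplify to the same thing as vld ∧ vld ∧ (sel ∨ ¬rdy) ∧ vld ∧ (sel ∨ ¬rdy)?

Yes

E1: vld ∧ (sel ∨ (¬rdy ∨ ¬rdy) ∧ (¬vld ∨ ¬rdy))
    = vld ∧ (sel ∨ ¬rdy ∧ ¬vld ∨ ¬rdy)   [distribution]
    = vld ∧ (sel ∨ ¬rdy)   [absorption]
E2: vld ∧ vld ∧ (sel ∨ ¬rdy) ∧ vld ∧ (sel ∨ ¬rdy)
    = vld ∧ (sel ∨ ¬rdy) ∧ vld ∧ (sel ∨ ¬rdy)   [idempotence]
    = vld ∧ (sel ∨ ¬rdy)   [idempotence]
Both reduce to vld ∧ (sel ∨ ¬rdy), so they are equivalent.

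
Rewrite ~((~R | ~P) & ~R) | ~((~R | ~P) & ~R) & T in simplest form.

~((~R | ~P) & ~R) | ~((~R | ~P) & ~R) & T
= ~((~R | ~P) & ~R)
= ~~R
= R

R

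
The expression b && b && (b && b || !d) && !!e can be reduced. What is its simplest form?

b && b && (b && b || !d) && !!e
= b && b && !!e   (absorption)
= b && !!e   (idempotence)
= b && e   (double negation)

b && e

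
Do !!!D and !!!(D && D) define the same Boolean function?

E1: !!!D
    = !D   — double negation
E2: !!!(D && D)
    = !(D && D)   — double negation
    = !D   — idempotence
Both reduce to !D, so they are equivalent.

Yes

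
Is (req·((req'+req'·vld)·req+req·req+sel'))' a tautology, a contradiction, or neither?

neither

(req·((req'+req'·vld)·req+req·req+sel'))'
= (req·(req'·req+req·req+sel'))'   [absorption]
= (req·(req+sel'))'   [distribution]
= req'   [absorption]
This depends on req, so it is not a constant.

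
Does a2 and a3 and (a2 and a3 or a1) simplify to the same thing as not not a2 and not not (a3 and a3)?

Yes

E1: a2 and a3 and (a2 and a3 or a1)
    = a2 and a3
E2: not not a2 and not not (a3 and a3)
    = not not a2 and a3 and a3
    = a2 and a3 and a3
    = a2 and a3
Both reduce to a2 and a3, so they are equivalent.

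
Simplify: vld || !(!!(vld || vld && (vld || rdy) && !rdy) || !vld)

vld

vld || !(!!(vld || vld && (vld || rdy) && !rdy) || !vld)
= vld || !(vld || vld && (vld || rdy) && !rdy) && vld   [De Morgan]
= vld || !(vld || vld && !rdy) && vld   [absorption]
= vld || !vld && vld   [absorption]
= vld   [complement / identity]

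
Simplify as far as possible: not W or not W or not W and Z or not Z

not W or not Z

not W or not W or not W and Z or not Z
= not W or not W or not Z
= not W or not Z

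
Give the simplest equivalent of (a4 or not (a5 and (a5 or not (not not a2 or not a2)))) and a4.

a4

(a4 or not (a5 and (a5 or not (not not a2 or not a2)))) and a4
= (a4 or not (a5 and (a5 or not a2 and a2))) and a4   (De Morgan)
= (a4 or not (a5 and a5)) and a4   (complement / identity)
= (a4 or not a5) and a4   (idempotence)
= a4   (absorption)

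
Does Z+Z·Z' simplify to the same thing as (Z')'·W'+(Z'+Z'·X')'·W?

E1: Z+Z·Z'
    = Z
E2: (Z')'·W'+(Z'+Z'·X')'·W
    = (Z')'·W'+(Z')'·W
    = (Z')'
    = Z
Both reduce to Z, so they are equivalent.

Yes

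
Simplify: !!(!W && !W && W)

false

!!(!W && !W && W)
= !W && !W && W   (double negation)
= !W && W   (idempotence)
= false   (complement)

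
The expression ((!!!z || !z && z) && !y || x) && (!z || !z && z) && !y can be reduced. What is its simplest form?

!z && !y

((!!!z || !z && z) && !y || x) && (!z || !z && z) && !y
= ((!z || !z && z) && !y || x) && (!z || !z && z) && !y   — double negation
= (!z || !z && z) && !y   — absorption
= !z && !y   — complement / identity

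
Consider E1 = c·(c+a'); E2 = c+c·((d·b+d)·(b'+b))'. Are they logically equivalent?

E1: c·(c+a')
    = c   (absorption)
E2: c+c·((d·b+d)·(b'+b))'
    = c+c·(d·(b'+b))'   (absorption)
    = c+c·d'   (complement / identity)
    = c   (absorption)
Both reduce to c, so they are equivalent.

Yes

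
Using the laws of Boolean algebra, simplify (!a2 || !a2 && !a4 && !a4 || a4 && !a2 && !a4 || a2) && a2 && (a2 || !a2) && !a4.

(!a2 || !a2 && !a4 && !a4 || a4 && !a2 && !a4 || a2) && a2 && (a2 || !a2) && !a4
= (!a2 || !a2 && !a4 && !a4 || a4 && !a2 && !a4 || a2) && a2 && !a4   (complement / identity)
= (!a2 || !a2 && !a4 || a2) && a2 && !a4   (distribution)
= (!a2 || a2) && a2 && !a4   (absorption)
= a2 && !a4   (complement / identity)

a2 && !a4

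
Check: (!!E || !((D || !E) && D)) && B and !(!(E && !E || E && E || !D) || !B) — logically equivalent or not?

E1: (!!E || !((D || !E) && D)) && B
    = (!!E || !D) && B   (absorption)
    = (E || !D) && B   (double negation)
E2: !(!(E && !E || E && E || !D) || !B)
    = !(!(E || !D) || !B)   (distribution)
    = (E || !D) && B   (De Morgan)
Both reduce to (E || !D) && B, so they are equivalent.

Yes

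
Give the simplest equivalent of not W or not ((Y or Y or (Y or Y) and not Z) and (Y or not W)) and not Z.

not W or not ((Y or Y or (Y or Y) and not Z) and (Y or not W)) and not Z
= not W or not ((Y or Y) and (Y or not W)) and not Z   [absorption]
= not W or not (Y or Y and not W) and not Z   [distribution]
= not W or not Y and not Z   [absorption]

not W or not Y and not Z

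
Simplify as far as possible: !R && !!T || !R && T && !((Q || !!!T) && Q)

!R && T

!R && !!T || !R && T && !((Q || !!!T) && Q)
= !R && !!T || !R && T && !((Q || !T) && Q)
= !R && T || !R && T && !((Q || !T) && Q)
= !R && T || !R && T && !Q
= !R && T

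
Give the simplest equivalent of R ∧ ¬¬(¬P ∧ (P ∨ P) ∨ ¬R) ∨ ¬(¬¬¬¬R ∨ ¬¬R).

¬R

R ∧ ¬¬(¬P ∧ (P ∨ P) ∨ ¬R) ∨ ¬(¬¬¬¬R ∨ ¬¬R)
= R ∧ ¬¬(¬P ∧ P ∨ ¬R) ∨ ¬(¬¬¬¬R ∨ ¬¬R)   — idempotence
= R ∧ ¬¬¬R ∨ ¬(¬¬¬¬R ∨ ¬¬R)   — complement / identity
= R ∧ ¬¬¬R ∨ ¬¬¬R ∧ ¬R   — De Morgan
= ¬¬¬R   — distribution
= ¬R   — double negation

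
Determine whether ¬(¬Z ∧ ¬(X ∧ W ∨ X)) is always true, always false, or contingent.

¬(¬Z ∧ ¬(X ∧ W ∨ X))
= ¬(¬Z ∧ ¬X)   — absorption
= Z ∨ X   — De Morgan
This depends on X, Z, so it is not a constant.

contingent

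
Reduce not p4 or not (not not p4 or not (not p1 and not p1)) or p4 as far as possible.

not p4 or not (not not p4 or not (not p1 and not p1)) or p4
= not p4 or not (not not p4 or not not p1) or p4   — idempotence
= not p4 or not p4 and not p1 or p4   — De Morgan
= not p4 or p4   — absorption
= True   — complement

True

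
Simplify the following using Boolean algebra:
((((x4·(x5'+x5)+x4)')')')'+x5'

((((x4·(x5'+x5)+x4)')')')'+x5'
= ((x4·(x5'+x5)+x4)')'+x5'   (double negation)
= x4·(x5'+x5)+x4+x5'   (double negation)
= x4+x4+x5'   (complement / identity)
= x4+x5'   (idempotence)

x4+x5'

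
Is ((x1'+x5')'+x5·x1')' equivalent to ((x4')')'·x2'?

E1: ((x1'+x5')'+x5·x1')'
    = (x1·x5+x5·x1')'
    = x5'
E2: ((x4')')'·x2'
    = x4'·x2'
These differ: at x1=0, x2=1, x4=1, x5=0, E1 = 1 but E2 = 0.

No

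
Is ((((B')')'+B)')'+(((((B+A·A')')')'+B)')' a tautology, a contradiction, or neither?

((((B')')'+B)')'+(((((B+A·A')')')'+B)')'
= ((((B')')'+B)')'+((((B')')'+B)')'
= ((((B')')'+B)')'
= ((B'+B)')'
= B'+B
= 1

tautology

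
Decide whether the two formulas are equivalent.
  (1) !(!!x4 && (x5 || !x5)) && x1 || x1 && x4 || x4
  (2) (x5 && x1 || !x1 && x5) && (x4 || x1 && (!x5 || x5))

E1: !(!!x4 && (x5 || !x5)) && x1 || x1 && x4 || x4
    = !!!x4 && x1 || x1 && x4 || x4   (complement / identity)
    = !x4 && x1 || x1 && x4 || x4   (double negation)
    = x1 || x4   (distribution)
E2: (x5 && x1 || !x1 && x5) && (x4 || x1 && (!x5 || x5))
    = x5 && (x4 || x1 && (!x5 || x5))   (distribution)
    = x5 && (x4 || x1)   (complement / identity)
These differ: at x1=0, x4=1, x5=0, E1 = 1 but E2 = 0.

No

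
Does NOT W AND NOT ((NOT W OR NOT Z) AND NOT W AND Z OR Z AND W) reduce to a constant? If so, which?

no

NOT W AND NOT ((NOT W OR NOT Z) AND NOT W AND Z OR Z AND W)
= NOT W AND NOT (NOT W AND Z OR Z AND W)
= NOT W AND NOT Z
This depends on W, Z, so it is not a constant.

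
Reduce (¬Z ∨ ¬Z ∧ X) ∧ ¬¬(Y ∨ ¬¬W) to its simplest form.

(¬Z ∨ ¬Z ∧ X) ∧ ¬¬(Y ∨ ¬¬W)
= (¬Z ∨ ¬Z ∧ X) ∧ (Y ∨ ¬¬W)   — double negation
= (¬Z ∨ ¬Z ∧ X) ∧ (Y ∨ W)   — double negation
= ¬Z ∧ (Y ∨ W)   — absorption

¬Z ∧ (Y ∨ W)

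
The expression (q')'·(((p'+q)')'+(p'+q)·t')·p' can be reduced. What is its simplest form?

q·p'

(q')'·(((p'+q)')'+(p'+q)·t')·p'
= (q')'·(p'+q+(p'+q)·t')·p'   — double negation
= (q')'·(p'+q)·p'   — absorption
= (q')'·p'   — absorption
= q·p'   — double negation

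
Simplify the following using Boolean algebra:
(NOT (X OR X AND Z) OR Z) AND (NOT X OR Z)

(NOT (X OR X AND Z) OR Z) AND (NOT X OR Z)
= (NOT X OR Z) AND (NOT X OR Z)
= NOT X OR Z

NOT X OR Z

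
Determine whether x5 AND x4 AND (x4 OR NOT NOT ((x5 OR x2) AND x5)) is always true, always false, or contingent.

x5 AND x4 AND (x4 OR NOT NOT ((x5 OR x2) AND x5))
= x5 AND x4 AND (x4 OR (x5 OR x2) AND x5)   — double negation
= x5 AND x4 AND (x4 OR x5)   — absorption
= x5 AND x4   — absorption
This depends on x4, x5, so it is not a constant.

contingent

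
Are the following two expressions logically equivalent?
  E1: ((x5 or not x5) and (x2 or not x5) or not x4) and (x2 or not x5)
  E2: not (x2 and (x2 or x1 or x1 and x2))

No

E1: ((x5 or not x5) and (x2 or not x5) or not x4) and (x2 or not x5)
    = (x2 or not x5 or not x4) and (x2 or not x5)   (complement / identity)
    = x2 or not x5   (absorption)
E2: not (x2 and (x2 or x1 or x1 and x2))
    = not (x2 and (x2 or x1))   (absorption)
    = not x2   (absorption)
These differ: at x1=1, x2=1, x4=0, x5=1, E1 = 1 but E2 = 0.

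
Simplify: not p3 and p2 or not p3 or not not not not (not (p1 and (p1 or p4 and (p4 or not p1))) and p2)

not p3 and p2 or not p3 or not not not not (not (p1 and (p1 or p4 and (p4 or not p1))) and p2)
= not p3 and p2 or not p3 or not not not not (not (p1 and (p1 or p4)) and p2)   — absorption
= not p3 and p2 or not p3 or not not (not (p1 and (p1 or p4)) and p2)   — double negation
= not p3 or not not (not (p1 and (p1 or p4)) and p2)   — absorption
= not p3 or not not (not p1 and p2)   — absorption
= not p3 or not p1 and p2   — double negation

not p3 or not p1 and p2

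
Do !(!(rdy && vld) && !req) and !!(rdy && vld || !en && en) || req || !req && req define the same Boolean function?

E1: !(!(rdy && vld) && !req)
    = rdy && vld || req   (De Morgan)
E2: !!(rdy && vld || !en && en) || req || !req && req
    = !!(rdy && vld || !en && en) || req   (complement / identity)
    = !!(rdy && vld) || req   (complement / identity)
    = rdy && vld || req   (double negation)
Both reduce to rdy && vld || req, so they are equivalent.

Yes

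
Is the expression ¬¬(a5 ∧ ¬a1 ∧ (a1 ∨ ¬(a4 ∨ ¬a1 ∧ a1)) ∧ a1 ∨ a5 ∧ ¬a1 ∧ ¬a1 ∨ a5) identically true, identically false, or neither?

neither

¬¬(a5 ∧ ¬a1 ∧ (a1 ∨ ¬(a4 ∨ ¬a1 ∧ a1)) ∧ a1 ∨ a5 ∧ ¬a1 ∧ ¬a1 ∨ a5)
= ¬¬(a5 ∧ ¬a1 ∧ (a1 ∨ ¬a4) ∧ a1 ∨ a5 ∧ ¬a1 ∧ ¬a1 ∨ a5)
= ¬¬(a5 ∧ ¬a1 ∧ a1 ∨ a5 ∧ ¬a1 ∧ ¬a1 ∨ a5)
= ¬¬(a5 ∧ ¬a1 ∨ a5)
= ¬¬a5
= a5
This depends on a5, so it is not a constant.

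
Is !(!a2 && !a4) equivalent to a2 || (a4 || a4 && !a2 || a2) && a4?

Yes

E1: !(!a2 && !a4)
    = a2 || a4   [De Morgan]
E2: a2 || (a4 || a4 && !a2 || a2) && a4
    = a2 || (a4 || a2) && a4   [absorption]
    = a2 || a4   [absorption]
Both reduce to a2 || a4, so they are equivalent.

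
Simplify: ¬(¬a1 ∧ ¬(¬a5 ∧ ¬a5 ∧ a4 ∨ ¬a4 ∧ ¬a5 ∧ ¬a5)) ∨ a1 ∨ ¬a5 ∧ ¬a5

a1 ∨ ¬a5

¬(¬a1 ∧ ¬(¬a5 ∧ ¬a5 ∧ a4 ∨ ¬a4 ∧ ¬a5 ∧ ¬a5)) ∨ a1 ∨ ¬a5 ∧ ¬a5
= a1 ∨ ¬a5 ∧ ¬a5 ∧ a4 ∨ ¬a4 ∧ ¬a5 ∧ ¬a5 ∨ a1 ∨ ¬a5 ∧ ¬a5
= a1 ∨ ¬a5 ∧ ¬a5 ∨ a1 ∨ ¬a5 ∧ ¬a5
= a1 ∨ ¬a5 ∧ ¬a5
= a1 ∨ ¬a5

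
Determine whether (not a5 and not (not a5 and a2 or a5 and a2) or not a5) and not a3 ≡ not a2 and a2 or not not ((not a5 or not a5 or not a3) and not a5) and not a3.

E1: (not a5 and not (not a5 and a2 or a5 and a2) or not a5) and not a3
    = (not a5 and not a2 or not a5) and not a3
    = not a5 and not a3
E2: not a2 and a2 or not not ((not a5 or not a5 or not a3) and not a5) and not a3
    = not a2 and a2 or not not ((not a5 or not a3) and not a5) and not a3
    = not a2 and a2 or (not a5 or not a3) and not a5 and not a3
    = (not a5 or not a3) and not a5 and not a3
    = not a5 and not a3
Both reduce to not a5 and not a3, so they are equivalent.

Yes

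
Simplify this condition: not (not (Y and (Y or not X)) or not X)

not (not (Y and (Y or not X)) or not X)
= not (not Y or not X)   — absorption
= Y and X   — De Morgan

Y and X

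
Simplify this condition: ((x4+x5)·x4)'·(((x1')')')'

x4'·x1

((x4+x5)·x4)'·(((x1')')')'
= ((x4+x5)·x4)'·(x1')'
= x4'·(x1')'
= x4'·x1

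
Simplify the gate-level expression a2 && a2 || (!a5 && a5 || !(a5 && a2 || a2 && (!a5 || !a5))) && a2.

a2

a2 && a2 || (!a5 && a5 || !(a5 && a2 || a2 && (!a5 || !a5))) && a2
= a2 && a2 || !(a5 && a2 || a2 && (!a5 || !a5)) && a2   — complement / identity
= (a2 || !(a5 && a2 || a2 && (!a5 || !a5))) && a2   — distribution
= (a2 || !(a2 && (a5 || !a5 || !a5))) && a2   — distribution
= (a2 || !(a2 && (a5 || !a5))) && a2   — idempotence
= (a2 || !a2) && a2   — complement / identity
= a2   — complement / identity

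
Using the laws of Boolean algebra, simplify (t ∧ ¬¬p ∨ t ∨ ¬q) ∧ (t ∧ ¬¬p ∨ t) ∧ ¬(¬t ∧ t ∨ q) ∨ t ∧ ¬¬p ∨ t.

t

(t ∧ ¬¬p ∨ t ∨ ¬q) ∧ (t ∧ ¬¬p ∨ t) ∧ ¬(¬t ∧ t ∨ q) ∨ t ∧ ¬¬p ∨ t
= (t ∧ ¬¬p ∨ t ∨ ¬q) ∧ (t ∧ ¬¬p ∨ t) ∧ ¬q ∨ t ∧ ¬¬p ∨ t   — complement / identity
= (t ∧ ¬¬p ∨ t) ∧ ¬q ∨ t ∧ ¬¬p ∨ t   — absorption
= t ∧ ¬¬p ∨ t   — absorption
= t ∧ p ∨ t   — double negation
= t   — absorption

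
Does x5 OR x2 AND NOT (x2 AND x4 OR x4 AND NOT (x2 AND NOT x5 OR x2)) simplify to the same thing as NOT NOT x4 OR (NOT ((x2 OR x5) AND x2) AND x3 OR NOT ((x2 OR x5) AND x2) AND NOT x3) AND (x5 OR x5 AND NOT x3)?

No

E1: x5 OR x2 AND NOT (x2 AND x4 OR x4 AND NOT (x2 AND NOT x5 OR x2))
    = x5 OR x2 AND NOT (x2 AND x4 OR x4 AND NOT x2)   — absorption
    = x5 OR x2 AND NOT x4   — distribution
E2: NOT NOT x4 OR (NOT ((x2 OR x5) AND x2) AND x3 OR NOT ((x2 OR x5) AND x2) AND NOT x3) AND (x5 OR x5 AND NOT x3)
    = NOT NOT x4 OR NOT ((x2 OR x5) AND x2) AND (x5 OR x5 AND NOT x3)   — distribution
    = NOT NOT x4 OR NOT ((x2 OR x5) AND x2) AND x5   — absorption
    = x4 OR NOT ((x2 OR x5) AND x2) AND x5   — double negation
    = x4 OR NOT x2 AND x5   — absorption
These differ: at x2=1, x3=0, x4=0, x5=1, E1 = 1 but E2 = 0.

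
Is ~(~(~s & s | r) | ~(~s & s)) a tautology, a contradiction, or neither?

contradiction

~(~(~s & s | r) | ~(~s & s))
= (~s & s | r) & ~s & s
= ~s & s
= 0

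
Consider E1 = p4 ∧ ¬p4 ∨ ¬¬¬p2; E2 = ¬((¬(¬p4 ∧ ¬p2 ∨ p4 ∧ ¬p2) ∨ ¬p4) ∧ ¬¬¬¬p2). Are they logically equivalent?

Yes

E1: p4 ∧ ¬p4 ∨ ¬¬¬p2
    = p4 ∧ ¬p4 ∨ ¬p2   (double negation)
    = ¬p2   (complement / identity)
E2: ¬((¬(¬p4 ∧ ¬p2 ∨ p4 ∧ ¬p2) ∨ ¬p4) ∧ ¬¬¬¬p2)
    = ¬((¬¬p2 ∨ ¬p4) ∧ ¬¬¬¬p2)   (distribution)
    = ¬((¬¬p2 ∨ ¬p4) ∧ ¬¬p2)   (double negation)
    = ¬¬¬p2   (absorption)
    = ¬p2   (double negation)
Both reduce to ¬p2, so they are equivalent.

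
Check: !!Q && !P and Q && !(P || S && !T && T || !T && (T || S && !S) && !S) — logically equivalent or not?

E1: !!Q && !P
    = Q && !P   (double negation)
E2: Q && !(P || S && !T && T || !T && (T || S && !S) && !S)
    = Q && !(P || S && !T && T || !T && T && !S)   (complement / identity)
    = Q && !(P || !T && T)   (distribution)
    = Q && !P   (complement / identity)
Both reduce to Q && !P, so they are equivalent.

Yes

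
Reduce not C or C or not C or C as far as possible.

not C or C or not C or C
= not C or C
= True

True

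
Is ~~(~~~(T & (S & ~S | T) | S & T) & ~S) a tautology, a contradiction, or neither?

neither

~~(~~~(T & (S & ~S | T) | S & T) & ~S)
= ~~(~~~((S & ~S | T | S) & T) & ~S)
= ~~(~((S & ~S | T | S) & T) & ~S)
= ~~(~((T | S) & T) & ~S)
= ~~(~T & ~S)
= ~T & ~S
This depends on S, T, so it is not a constant.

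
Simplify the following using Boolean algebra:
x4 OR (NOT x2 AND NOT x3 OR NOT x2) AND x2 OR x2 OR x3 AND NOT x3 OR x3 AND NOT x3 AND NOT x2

x4 OR (NOT x2 AND NOT x3 OR NOT x2) AND x2 OR x2 OR x3 AND NOT x3 OR x3 AND NOT x3 AND NOT x2
= x4 OR NOT x2 AND x2 OR x2 OR x3 AND NOT x3 OR x3 AND NOT x3 AND NOT x2   — absorption
= x4 OR x2 OR x3 AND NOT x3 OR x3 AND NOT x3 AND NOT x2   — complement / identity
= x4 OR x2 OR x3 AND NOT x3   — absorption
= x4 OR x2   — complement / identity

x4 OR x2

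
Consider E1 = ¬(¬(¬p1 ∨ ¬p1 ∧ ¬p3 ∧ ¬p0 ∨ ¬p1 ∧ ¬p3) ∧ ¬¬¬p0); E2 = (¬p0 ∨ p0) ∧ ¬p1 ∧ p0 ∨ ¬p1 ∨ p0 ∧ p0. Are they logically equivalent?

Yes

E1: ¬(¬(¬p1 ∨ ¬p1 ∧ ¬p3 ∧ ¬p0 ∨ ¬p1 ∧ ¬p3) ∧ ¬¬¬p0)
    = ¬(¬(¬p1 ∨ ¬p1 ∧ ¬p3) ∧ ¬¬¬p0)   (absorption)
    = ¬(¬(¬p1 ∨ ¬p1 ∧ ¬p3) ∧ ¬p0)   (double negation)
    = ¬(¬¬p1 ∧ ¬p0)   (absorption)
    = ¬p1 ∨ p0   (De Morgan)
E2: (¬p0 ∨ p0) ∧ ¬p1 ∧ p0 ∨ ¬p1 ∨ p0 ∧ p0
    = (¬p0 ∨ p0) ∧ ¬p1 ∧ p0 ∨ ¬p1 ∨ p0   (idempotence)
    = ¬p1 ∧ p0 ∨ ¬p1 ∨ p0   (complement / identity)
    = ¬p1 ∨ p0   (absorption)
Both reduce to ¬p1 ∨ p0, so they are equivalent.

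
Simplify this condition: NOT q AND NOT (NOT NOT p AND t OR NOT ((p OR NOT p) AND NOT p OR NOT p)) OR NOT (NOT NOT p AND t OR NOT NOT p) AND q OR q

NOT q AND NOT (NOT NOT p AND t OR NOT ((p OR NOT p) AND NOT p OR NOT p)) OR NOT (NOT NOT p AND t OR NOT NOT p) AND q OR q
= NOT q AND NOT (NOT NOT p AND t OR NOT (NOT p OR NOT p)) OR NOT (NOT NOT p AND t OR NOT NOT p) AND q OR q
= NOT q AND NOT (NOT NOT p AND t OR NOT NOT p) OR NOT (NOT NOT p AND t OR NOT NOT p) AND q OR q
= NOT (NOT NOT p AND t OR NOT NOT p) OR q
= NOT NOT NOT p OR q
= NOT p OR q

NOT p OR q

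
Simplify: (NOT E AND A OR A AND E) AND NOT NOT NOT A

FALSE

(NOT E AND A OR A AND E) AND NOT NOT NOT A
= A AND NOT NOT NOT A
= A AND NOT A
= FALSE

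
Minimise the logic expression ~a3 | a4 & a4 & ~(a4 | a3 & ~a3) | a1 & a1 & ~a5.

~a3 | a4 & a4 & ~(a4 | a3 & ~a3) | a1 & a1 & ~a5
= ~a3 | a4 & a4 & ~a4 | a1 & a1 & ~a5   — complement / identity
= ~a3 | a4 & a4 & ~a4 | a1 & ~a5   — idempotence
= ~a3 | a4 & ~a4 | a1 & ~a5   — idempotence
= ~a3 | a1 & ~a5   — complement / identity

~a3 | a1 & ~a5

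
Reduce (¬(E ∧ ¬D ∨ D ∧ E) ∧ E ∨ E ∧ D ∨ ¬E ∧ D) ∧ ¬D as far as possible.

False

(¬(E ∧ ¬D ∨ D ∧ E) ∧ E ∨ E ∧ D ∨ ¬E ∧ D) ∧ ¬D
= (¬E ∧ E ∨ E ∧ D ∨ ¬E ∧ D) ∧ ¬D
= (¬E ∧ E ∨ D) ∧ ¬D
= D ∧ ¬D
= False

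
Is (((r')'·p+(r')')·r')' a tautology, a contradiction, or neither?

(((r')'·p+(r')')·r')'
= ((r')'·r')'   (absorption)
= r'+r   (De Morgan)
= 1   (complement)

tautology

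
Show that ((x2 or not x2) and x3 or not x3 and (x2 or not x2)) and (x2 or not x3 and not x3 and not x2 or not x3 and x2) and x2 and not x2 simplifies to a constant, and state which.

False

((x2 or not x2) and x3 or not x3 and (x2 or not x2)) and (x2 or not x3 and not x3 and not x2 or not x3 and x2) and x2 and not x2
= (x2 or not x2) and (x2 or not x3 and not x3 and not x2 or not x3 and x2) and x2 and not x2   [distribution]
= (x2 or not x2) and (x2 or not x3 and not x2 or not x3 and x2) and x2 and not x2   [idempotence]
= (x2 or not x2) and (x2 or not x3) and x2 and not x2   [distribution]
= (x2 or not x2) and x2 and not x2   [absorption]
= x2 and not x2   [complement / identity]
= False   [complement]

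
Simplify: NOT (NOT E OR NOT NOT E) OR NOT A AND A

NOT (NOT E OR NOT NOT E) OR NOT A AND A
= NOT (NOT E OR NOT NOT E)   — complement / identity
= E AND NOT E   — De Morgan
= FALSE   — complement

FALSE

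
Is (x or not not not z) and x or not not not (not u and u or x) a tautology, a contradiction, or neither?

tautology

(x or not not not z) and x or not not not (not u and u or x)
= (x or not z) and x or not not not (not u and u or x)
= x or not not not (not u and u or x)
= x or not (not u and u or x)
= x or not x
= True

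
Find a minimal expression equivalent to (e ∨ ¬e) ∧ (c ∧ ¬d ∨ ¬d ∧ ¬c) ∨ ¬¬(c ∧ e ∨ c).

¬d ∨ c

(e ∨ ¬e) ∧ (c ∧ ¬d ∨ ¬d ∧ ¬c) ∨ ¬¬(c ∧ e ∨ c)
= c ∧ ¬d ∨ ¬d ∧ ¬c ∨ ¬¬(c ∧ e ∨ c)   — complement / identity
= ¬d ∨ ¬¬(c ∧ e ∨ c)   — distribution
= ¬d ∨ ¬¬c   — absorption
= ¬d ∨ c   — double negation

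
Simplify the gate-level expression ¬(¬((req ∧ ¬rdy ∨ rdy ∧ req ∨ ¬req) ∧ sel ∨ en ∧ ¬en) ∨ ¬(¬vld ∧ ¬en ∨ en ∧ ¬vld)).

¬(¬((req ∧ ¬rdy ∨ rdy ∧ req ∨ ¬req) ∧ sel ∨ en ∧ ¬en) ∨ ¬(¬vld ∧ ¬en ∨ en ∧ ¬vld))
= ¬(¬((req ∧ ¬rdy ∨ rdy ∧ req ∨ ¬req) ∧ sel ∨ en ∧ ¬en) ∨ ¬¬vld)   [distribution]
= ¬(¬((req ∨ ¬req) ∧ sel ∨ en ∧ ¬en) ∨ ¬¬vld)   [distribution]
= ¬(¬(sel ∨ en ∧ ¬en) ∨ ¬¬vld)   [complement / identity]
= ¬(¬sel ∨ ¬¬vld)   [complement / identity]
= sel ∧ ¬vld   [De Morgan]

sel ∧ ¬vld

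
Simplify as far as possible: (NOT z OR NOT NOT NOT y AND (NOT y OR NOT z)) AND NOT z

(NOT z OR NOT NOT NOT y AND (NOT y OR NOT z)) AND NOT z
= (NOT z OR NOT y AND (NOT y OR NOT z)) AND NOT z   — double negation
= (NOT z OR NOT y) AND NOT z   — absorption
= NOT z   — absorption

NOT z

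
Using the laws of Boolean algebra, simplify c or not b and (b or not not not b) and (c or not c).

c or not b and (b or not not not b) and (c or not c)
= c or not b and (b or not not not b)   (complement / identity)
= c or not b and (b or not b)   (double negation)
= c or not b   (complement / identity)

c or not b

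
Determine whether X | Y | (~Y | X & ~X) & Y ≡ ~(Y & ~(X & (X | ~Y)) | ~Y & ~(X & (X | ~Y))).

E1: X | Y | (~Y | X & ~X) & Y
    = X | Y | ~Y & Y
    = X | Y
E2: ~(Y & ~(X & (X | ~Y)) | ~Y & ~(X & (X | ~Y)))
    = ~~(X & (X | ~Y))
    = ~~X
    = X
These differ: at X=0, Y=1, E1 = 1 but E2 = 0.

No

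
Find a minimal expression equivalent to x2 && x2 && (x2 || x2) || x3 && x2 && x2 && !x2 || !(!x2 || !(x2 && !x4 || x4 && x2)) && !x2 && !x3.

x2 && x2 && (x2 || x2) || x3 && x2 && x2 && !x2 || !(!x2 || !(x2 && !x4 || x4 && x2)) && !x2 && !x3
= x2 && x2 && (x2 || x2) || x3 && x2 && x2 && !x2 || x2 && (x2 && !x4 || x4 && x2) && !x2 && !x3
= x2 && x2 && (x2 || x2) || x3 && x2 && x2 && !x2 || x2 && x2 && !x2 && !x3
= x2 && x2 && (x2 || x2) || x2 && x2 && !x2
= x2 && x2 && x2 || x2 && x2 && !x2
= x2 && x2
= x2

x2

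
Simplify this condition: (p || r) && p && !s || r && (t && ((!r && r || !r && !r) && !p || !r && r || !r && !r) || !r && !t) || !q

p && !s || !q

(p || r) && p && !s || r && (t && ((!r && r || !r && !r) && !p || !r && r || !r && !r) || !r && !t) || !q
= (p || r) && p && !s || r && (t && (!r && r || !r && !r) || !r && !t) || !q   [absorption]
= p && !s || r && (t && (!r && r || !r && !r) || !r && !t) || !q   [absorption]
= p && !s || r && (t && !r || !r && !t) || !q   [distribution]
= p && !s || r && !r || !q   [distribution]
= p && !s || !q   [complement / identity]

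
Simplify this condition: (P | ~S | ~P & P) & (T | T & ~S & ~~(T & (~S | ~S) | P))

(P | ~S) & T

(P | ~S | ~P & P) & (T | T & ~S & ~~(T & (~S | ~S) | P))
= (P | ~S | ~P & P) & (T | T & ~S & ~~(T & ~S | P))   — idempotence
= (P | ~S | ~P & P) & (T | T & ~S & (T & ~S | P))   — double negation
= (P | ~S | ~P & P) & (T | T & ~S)   — absorption
= (P | ~S | ~P & P) & T   — absorption
= (P | ~S) & T   — complement / identity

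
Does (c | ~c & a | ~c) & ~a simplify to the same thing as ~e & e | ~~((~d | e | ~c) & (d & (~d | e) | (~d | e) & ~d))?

No

E1: (c | ~c & a | ~c) & ~a
    = (c | ~c) & ~a   — absorption
    = ~a   — complement / identity
E2: ~e & e | ~~((~d | e | ~c) & (d & (~d | e) | (~d | e) & ~d))
    = ~~((~d | e | ~c) & (d & (~d | e) | (~d | e) & ~d))   — complement / identity
    = ~~((~d | e | ~c) & (~d | e))   — distribution
    = ~~(~d | e)   — absorption
    = ~d | e   — double negation
These differ: at a=1, c=1, d=0, e=0, E1 = 0 but E2 = 1.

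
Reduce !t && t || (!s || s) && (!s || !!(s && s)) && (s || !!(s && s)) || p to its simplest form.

!t && t || (!s || s) && (!s || !!(s && s)) && (s || !!(s && s)) || p
= !t && t || (!s || s) && (!!(s && s) || !s && s) || p   — distribution
= !t && t || (!s || s) && (s && s || !s && s) || p   — double negation
= !t && t || (!s || s) && s || p   — distribution
= (!s || s) && s || p   — complement / identity
= s || p   — complement / identity

s || p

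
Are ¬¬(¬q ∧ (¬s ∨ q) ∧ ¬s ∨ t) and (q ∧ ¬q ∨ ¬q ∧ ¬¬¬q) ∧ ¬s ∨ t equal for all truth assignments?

Yes

E1: ¬¬(¬q ∧ (¬s ∨ q) ∧ ¬s ∨ t)
    = ¬¬(¬q ∧ ¬s ∨ t)   (absorption)
    = ¬q ∧ ¬s ∨ t   (double negation)
E2: (q ∧ ¬q ∨ ¬q ∧ ¬¬¬q) ∧ ¬s ∨ t
    = (q ∧ ¬q ∨ ¬q ∧ ¬q) ∧ ¬s ∨ t   (double negation)
    = ¬q ∧ ¬s ∨ t   (distribution)
Both reduce to ¬q ∧ ¬s ∨ t, so they are equivalent.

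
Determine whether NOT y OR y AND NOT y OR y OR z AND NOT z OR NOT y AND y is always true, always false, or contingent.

always true

NOT y OR y AND NOT y OR y OR z AND NOT z OR NOT y AND y
= NOT y OR y AND NOT y OR y OR NOT y AND y   [complement / identity]
= NOT y OR y AND NOT y OR y   [complement / identity]
= NOT y OR y   [complement / identity]
= TRUE   [complement]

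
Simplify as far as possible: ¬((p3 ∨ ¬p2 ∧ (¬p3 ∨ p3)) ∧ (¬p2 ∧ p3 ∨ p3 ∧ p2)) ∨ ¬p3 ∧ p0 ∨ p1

¬((p3 ∨ ¬p2 ∧ (¬p3 ∨ p3)) ∧ (¬p2 ∧ p3 ∨ p3 ∧ p2)) ∨ ¬p3 ∧ p0 ∨ p1
= ¬((p3 ∨ ¬p2 ∧ (¬p3 ∨ p3)) ∧ p3) ∨ ¬p3 ∧ p0 ∨ p1   — distribution
= ¬((p3 ∨ ¬p2) ∧ p3) ∨ ¬p3 ∧ p0 ∨ p1   — complement / identity
= ¬p3 ∨ ¬p3 ∧ p0 ∨ p1   — absorption
= ¬p3 ∨ p1   — absorption

¬p3 ∨ p1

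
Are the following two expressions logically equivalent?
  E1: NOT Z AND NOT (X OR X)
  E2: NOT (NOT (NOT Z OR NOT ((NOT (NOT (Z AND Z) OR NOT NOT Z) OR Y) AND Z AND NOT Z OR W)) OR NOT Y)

No

E1: NOT Z AND NOT (X OR X)
    = NOT Z AND NOT X   (idempotence)
E2: NOT (NOT (NOT Z OR NOT ((NOT (NOT (Z AND Z) OR NOT NOT Z) OR Y) AND Z AND NOT Z OR W)) OR NOT Y)
    = (NOT Z OR NOT ((NOT (NOT (Z AND Z) OR NOT NOT Z) OR Y) AND Z AND NOT Z OR W)) AND Y   (De Morgan)
    = (NOT Z OR NOT ((Z AND Z AND NOT Z OR Y) AND Z AND NOT Z OR W)) AND Y   (De Morgan)
    = (NOT Z OR NOT ((Z AND NOT Z OR Y) AND Z AND NOT Z OR W)) AND Y   (idempotence)
    = (NOT Z OR NOT (Z AND NOT Z OR W)) AND Y   (absorption)
    = (NOT Z OR NOT W) AND Y   (complement / identity)
These differ: at W=1, X=0, Y=0, Z=0, E1 = 1 but E2 = 0.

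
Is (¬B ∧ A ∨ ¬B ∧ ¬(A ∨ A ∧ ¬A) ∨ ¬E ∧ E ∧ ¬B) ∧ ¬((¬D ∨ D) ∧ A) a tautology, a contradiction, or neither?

neither

(¬B ∧ A ∨ ¬B ∧ ¬(A ∨ A ∧ ¬A) ∨ ¬E ∧ E ∧ ¬B) ∧ ¬((¬D ∨ D) ∧ A)
= (¬B ∧ A ∨ (¬(A ∨ A ∧ ¬A) ∨ ¬E ∧ E) ∧ ¬B) ∧ ¬((¬D ∨ D) ∧ A)   [distribution]
= (¬B ∧ A ∨ (¬A ∨ ¬E ∧ E) ∧ ¬B) ∧ ¬((¬D ∨ D) ∧ A)   [complement / identity]
= (¬B ∧ A ∨ (¬A ∨ ¬E ∧ E) ∧ ¬B) ∧ ¬A   [complement / identity]
= (¬B ∧ A ∨ ¬A ∧ ¬B) ∧ ¬A   [complement / identity]
= ¬B ∧ ¬A   [distribution]
This depends on A, B, so it is not a constant.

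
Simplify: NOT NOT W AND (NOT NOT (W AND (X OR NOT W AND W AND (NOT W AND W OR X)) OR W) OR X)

NOT NOT W AND (NOT NOT (W AND (X OR NOT W AND W AND (NOT W AND W OR X)) OR W) OR X)
= NOT NOT W AND (NOT NOT (W AND (X OR NOT W AND W) OR W) OR X)   — absorption
= NOT NOT W AND (NOT NOT (W AND X OR W) OR X)   — complement / identity
= NOT NOT W AND (NOT NOT W OR X)   — absorption
= NOT NOT W   — absorption
= W   — double negation

W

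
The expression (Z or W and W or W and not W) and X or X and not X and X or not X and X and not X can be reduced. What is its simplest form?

(Z or W and W or W and not W) and X or X and not X and X or not X and X and not X
= (Z or W and W or W and not W) and X or not X and X   (distribution)
= (Z or W and W or W and not W) and X   (complement / identity)
= (Z or W) and X   (distribution)

(Z or W) and X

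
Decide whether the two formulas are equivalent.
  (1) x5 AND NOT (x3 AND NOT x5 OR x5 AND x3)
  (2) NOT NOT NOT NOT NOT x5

E1: x5 AND NOT (x3 AND NOT x5 OR x5 AND x3)
    = x5 AND NOT x3   — distribution
E2: NOT NOT NOT NOT NOT x5
    = NOT NOT NOT x5   — double negation
    = NOT x5   — double negation
These differ: at x3=0, x5=0, E1 = 0 but E2 = 1.

No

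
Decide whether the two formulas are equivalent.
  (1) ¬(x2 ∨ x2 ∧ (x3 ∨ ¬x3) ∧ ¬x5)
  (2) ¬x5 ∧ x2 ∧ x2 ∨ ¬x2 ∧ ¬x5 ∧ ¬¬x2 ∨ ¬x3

No

E1: ¬(x2 ∨ x2 ∧ (x3 ∨ ¬x3) ∧ ¬x5)
    = ¬(x2 ∨ x2 ∧ ¬x5)   [complement / identity]
    = ¬x2   [absorption]
E2: ¬x5 ∧ x2 ∧ x2 ∨ ¬x2 ∧ ¬x5 ∧ ¬¬x2 ∨ ¬x3
    = ¬x5 ∧ x2 ∧ x2 ∨ ¬x2 ∧ ¬x5 ∧ x2 ∨ ¬x3   [double negation]
    = ¬x5 ∧ x2 ∨ ¬x3   [distribution]
These differ: at x2=0, x3=1, x5=0, E1 = 1 but E2 = 0.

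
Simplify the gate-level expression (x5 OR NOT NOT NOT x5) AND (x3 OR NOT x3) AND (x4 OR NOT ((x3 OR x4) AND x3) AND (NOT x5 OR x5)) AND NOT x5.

(x5 OR NOT NOT NOT x5) AND (x3 OR NOT x3) AND (x4 OR NOT ((x3 OR x4) AND x3) AND (NOT x5 OR x5)) AND NOT x5
= (x5 OR NOT NOT NOT x5) AND (x4 OR NOT ((x3 OR x4) AND x3) AND (NOT x5 OR x5)) AND NOT x5   (complement / identity)
= (x5 OR NOT x5) AND (x4 OR NOT ((x3 OR x4) AND x3) AND (NOT x5 OR x5)) AND NOT x5   (double negation)
= (x5 OR NOT x5) AND (x4 OR NOT ((x3 OR x4) AND x3)) AND NOT x5   (complement / identity)
= (x5 OR NOT x5) AND (x4 OR NOT x3) AND NOT x5   (absorption)
= (x4 OR NOT x3) AND NOT x5   (complement / identity)

(x4 OR NOT x3) AND NOT x5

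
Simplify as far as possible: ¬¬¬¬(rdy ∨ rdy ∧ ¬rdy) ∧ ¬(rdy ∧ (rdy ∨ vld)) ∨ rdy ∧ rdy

¬¬¬¬(rdy ∨ rdy ∧ ¬rdy) ∧ ¬(rdy ∧ (rdy ∨ vld)) ∨ rdy ∧ rdy
= ¬¬(rdy ∨ rdy ∧ ¬rdy) ∧ ¬(rdy ∧ (rdy ∨ vld)) ∨ rdy ∧ rdy   [double negation]
= ¬¬rdy ∧ ¬(rdy ∧ (rdy ∨ vld)) ∨ rdy ∧ rdy   [complement / identity]
= ¬¬rdy ∧ ¬rdy ∨ rdy ∧ rdy   [absorption]
= rdy ∧ ¬rdy ∨ rdy ∧ rdy   [double negation]
= rdy   [distribution]

rdy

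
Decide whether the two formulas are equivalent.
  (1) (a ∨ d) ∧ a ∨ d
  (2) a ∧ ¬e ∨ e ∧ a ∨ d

Yes

E1: (a ∨ d) ∧ a ∨ d
    = a ∨ d
E2: a ∧ ¬e ∨ e ∧ a ∨ d
    = a ∨ d
Both reduce to a ∨ d, so they are equivalent.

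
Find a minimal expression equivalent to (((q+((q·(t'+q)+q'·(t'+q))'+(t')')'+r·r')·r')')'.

(q+t')·r'

(((q+((q·(t'+q)+q'·(t'+q))'+(t')')'+r·r')·r')')'
= (((q+((q·(t'+q)+q'·(t'+q))'+(t')')')·r')')'   — complement / identity
= (((q+(q·(t'+q)+q'·(t'+q))·t')·r')')'   — De Morgan
= (((q+(t'+q)·t')·r')')'   — distribution
= (q+(t'+q)·t')·r'   — double negation
= (q+t')·r'   — absorption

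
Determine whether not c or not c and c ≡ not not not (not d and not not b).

No

E1: not c or not c and c
    = not c
E2: not not not (not d and not not b)
    = not (not d and not not b)
    = d or not b
These differ: at b=0, c=1, d=0, E1 = 0 but E2 = 1.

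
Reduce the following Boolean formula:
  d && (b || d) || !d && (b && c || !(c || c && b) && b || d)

b || d

d && (b || d) || !d && (b && c || !(c || c && b) && b || d)
= d && (b || d) || !d && (b && c || !c && b || d)   (absorption)
= d && (b || d) || !d && (b || d)   (distribution)
= b || d   (distribution)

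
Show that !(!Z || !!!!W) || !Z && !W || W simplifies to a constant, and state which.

true

!(!Z || !!!!W) || !Z && !W || W
= !(!Z || !!W) || !Z && !W || W   [double negation]
= Z && !W || !Z && !W || W   [De Morgan]
= !W || W   [distribution]
= true   [complement]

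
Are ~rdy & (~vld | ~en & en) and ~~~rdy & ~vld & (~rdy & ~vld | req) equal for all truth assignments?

Yes

E1: ~rdy & (~vld | ~en & en)
    = ~rdy & ~vld   (complement / identity)
E2: ~~~rdy & ~vld & (~rdy & ~vld | req)
    = ~rdy & ~vld & (~rdy & ~vld | req)   (double negation)
    = ~rdy & ~vld   (absorption)
Both reduce to ~rdy & ~vld, so they are equivalent.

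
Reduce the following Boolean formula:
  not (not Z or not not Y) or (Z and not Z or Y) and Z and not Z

Z and not Y

not (not Z or not not Y) or (Z and not Z or Y) and Z and not Z
= not (not Z or not not Y) or Z and not Z   [absorption]
= Z and not Y or Z and not Z   [De Morgan]
= Z and not Y   [complement / identity]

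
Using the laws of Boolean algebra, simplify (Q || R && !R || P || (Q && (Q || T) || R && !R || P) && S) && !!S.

(Q || R && !R || P || (Q && (Q || T) || R && !R || P) && S) && !!S
= (Q || R && !R || P || (Q || R && !R || P) && S) && !!S   [absorption]
= (Q || R && !R || P) && !!S   [absorption]
= (Q || R && !R || P) && S   [double negation]
= (Q || P) && S   [complement / identity]

(Q || P) && S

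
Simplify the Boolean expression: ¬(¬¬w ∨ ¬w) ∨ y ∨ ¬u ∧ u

¬(¬¬w ∨ ¬w) ∨ y ∨ ¬u ∧ u
= ¬(¬¬w ∨ ¬w) ∨ y   (complement / identity)
= ¬w ∧ w ∨ y   (De Morgan)
= y   (complement / identity)

y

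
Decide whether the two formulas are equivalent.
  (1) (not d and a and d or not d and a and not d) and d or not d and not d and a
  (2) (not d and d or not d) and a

E1: (not d and a and d or not d and a and not d) and d or not d and not d and a
    = not d and a and d or not d and not d and a
    = not d and a
E2: (not d and d or not d) and a
    = not d and a
Both reduce to not d and a, so they are equivalent.

Yes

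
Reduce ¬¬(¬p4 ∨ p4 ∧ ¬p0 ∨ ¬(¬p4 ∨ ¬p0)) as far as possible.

True

¬¬(¬p4 ∨ p4 ∧ ¬p0 ∨ ¬(¬p4 ∨ ¬p0))
= ¬¬(¬p4 ∨ p4 ∧ ¬p0 ∨ p4 ∧ p0)   [De Morgan]
= ¬p4 ∨ p4 ∧ ¬p0 ∨ p4 ∧ p0   [double negation]
= ¬p4 ∨ p4   [distribution]
= True   [complement]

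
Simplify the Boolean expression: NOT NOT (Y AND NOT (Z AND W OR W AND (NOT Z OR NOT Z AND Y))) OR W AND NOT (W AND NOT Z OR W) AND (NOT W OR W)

Y AND NOT W

NOT NOT (Y AND NOT (Z AND W OR W AND (NOT Z OR NOT Z AND Y))) OR W AND NOT (W AND NOT Z OR W) AND (NOT W OR W)
= NOT NOT (Y AND NOT (Z AND W OR W AND (NOT Z OR NOT Z AND Y))) OR W AND NOT W AND (NOT W OR W)
= NOT NOT (Y AND NOT (Z AND W OR W AND (NOT Z OR NOT Z AND Y))) OR W AND NOT W
= NOT NOT (Y AND NOT (Z AND W OR W AND (NOT Z OR NOT Z AND Y)))
= NOT NOT (Y AND NOT (Z AND W OR W AND NOT Z))
= Y AND NOT (Z AND W OR W AND NOT Z)
= Y AND NOT W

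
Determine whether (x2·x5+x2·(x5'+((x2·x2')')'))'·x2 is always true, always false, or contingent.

always false

(x2·x5+x2·(x5'+((x2·x2')')'))'·x2
= (x2·x5+x2·(x5'+x2·x2'))'·x2
= (x2·x5+x2·x5')'·x2
= x2'·x2
= 0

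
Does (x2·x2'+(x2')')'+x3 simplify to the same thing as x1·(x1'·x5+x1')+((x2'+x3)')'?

Yes

E1: (x2·x2'+(x2')')'+x3
    = ((x2')')'+x3
    = x2'+x3
E2: x1·(x1'·x5+x1')+((x2'+x3)')'
    = x1·x1'+((x2'+x3)')'
    = ((x2'+x3)')'
    = x2'+x3
Both reduce to x2'+x3, so they are equivalent.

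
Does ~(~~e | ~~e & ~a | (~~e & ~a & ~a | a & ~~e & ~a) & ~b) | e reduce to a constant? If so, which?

~(~~e | ~~e & ~a | (~~e & ~a & ~a | a & ~~e & ~a) & ~b) | e
= ~(~~e | ~~e & ~a | ~~e & ~a & ~b) | e   — distribution
= ~(~~e | ~~e & ~a) | e   — absorption
= ~~~e | e   — absorption
= ~e | e   — double negation
= 1   — complement

yes, True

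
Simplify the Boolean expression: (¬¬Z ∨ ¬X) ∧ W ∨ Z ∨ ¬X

Z ∨ ¬X

(¬¬Z ∨ ¬X) ∧ W ∨ Z ∨ ¬X
= (Z ∨ ¬X) ∧ W ∨ Z ∨ ¬X
= Z ∨ ¬X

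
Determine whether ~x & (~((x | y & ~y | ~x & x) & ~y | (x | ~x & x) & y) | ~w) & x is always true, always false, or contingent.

~x & (~((x | y & ~y | ~x & x) & ~y | (x | ~x & x) & y) | ~w) & x
= ~x & (~((x | ~x & x) & ~y | (x | ~x & x) & y) | ~w) & x   — complement / identity
= ~x & (~(x | ~x & x) | ~w) & x   — distribution
= ~x & (~x | ~w) & x   — complement / identity
= ~x & x   — absorption
= 0   — complement

always false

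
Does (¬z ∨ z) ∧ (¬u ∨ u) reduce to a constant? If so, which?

(¬z ∨ z) ∧ (¬u ∨ u)
= ¬u ∨ u   — complement / identity
= True   — complement

yes, True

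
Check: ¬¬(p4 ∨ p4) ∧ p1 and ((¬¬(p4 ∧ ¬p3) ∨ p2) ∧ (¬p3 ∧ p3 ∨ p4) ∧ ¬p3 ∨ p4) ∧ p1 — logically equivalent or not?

E1: ¬¬(p4 ∨ p4) ∧ p1
    = (p4 ∨ p4) ∧ p1
    = p4 ∧ p1
E2: ((¬¬(p4 ∧ ¬p3) ∨ p2) ∧ (¬p3 ∧ p3 ∨ p4) ∧ ¬p3 ∨ p4) ∧ p1
    = ((¬¬(p4 ∧ ¬p3) ∨ p2) ∧ p4 ∧ ¬p3 ∨ p4) ∧ p1
    = ((p4 ∧ ¬p3 ∨ p2) ∧ p4 ∧ ¬p3 ∨ p4) ∧ p1
    = (p4 ∧ ¬p3 ∨ p4) ∧ p1
    = p4 ∧ p1
Both reduce to p4 ∧ p1, so they are equivalent.

Yes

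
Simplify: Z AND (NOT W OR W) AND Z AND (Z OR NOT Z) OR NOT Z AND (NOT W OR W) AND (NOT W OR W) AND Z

Z AND (NOT W OR W) AND Z AND (Z OR NOT Z) OR NOT Z AND (NOT W OR W) AND (NOT W OR W) AND Z
= Z AND (NOT W OR W) AND Z AND (Z OR NOT Z) OR NOT Z AND (NOT W OR W) AND Z   [complement / identity]
= Z AND (NOT W OR W) AND Z OR NOT Z AND (NOT W OR W) AND Z   [complement / identity]
= (NOT W OR W) AND Z   [distribution]
= Z   [complement / identity]

Z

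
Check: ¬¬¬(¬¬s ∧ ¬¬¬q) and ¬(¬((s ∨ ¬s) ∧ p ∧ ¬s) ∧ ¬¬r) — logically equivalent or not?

E1: ¬¬¬(¬¬s ∧ ¬¬¬q)
    = ¬¬¬(¬¬s ∧ ¬q)
    = ¬¬(¬s ∨ q)
    = ¬s ∨ q
E2: ¬(¬((s ∨ ¬s) ∧ p ∧ ¬s) ∧ ¬¬r)
    = (s ∨ ¬s) ∧ p ∧ ¬s ∨ ¬r
    = p ∧ ¬s ∨ ¬r
These differ: at p=0, q=0, r=0, s=1, E1 = 0 but E2 = 1.

No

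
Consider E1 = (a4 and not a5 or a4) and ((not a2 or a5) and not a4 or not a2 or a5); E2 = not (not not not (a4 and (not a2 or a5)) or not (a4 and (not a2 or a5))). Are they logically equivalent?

E1: (a4 and not a5 or a4) and ((not a2 or a5) and not a4 or not a2 or a5)
    = (a4 and not a5 or a4) and (not a2 or a5)
    = a4 and (not a2 or a5)
E2: not (not not not (a4 and (not a2 or a5)) or not (a4 and (not a2 or a5)))
    = not (not (a4 and (not a2 or a5)) or not (a4 and (not a2 or a5)))
    = not not (a4 and (not a2 or a5))
    = a4 and (not a2 or a5)
Both reduce to a4 and (not a2 or a5), so they are equivalent.

Yes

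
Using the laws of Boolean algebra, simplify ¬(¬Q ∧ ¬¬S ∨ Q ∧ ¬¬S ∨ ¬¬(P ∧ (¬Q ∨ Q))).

¬S ∧ ¬P

¬(¬Q ∧ ¬¬S ∨ Q ∧ ¬¬S ∨ ¬¬(P ∧ (¬Q ∨ Q)))
= ¬(¬¬S ∨ ¬¬(P ∧ (¬Q ∨ Q)))   [distribution]
= ¬(¬¬S ∨ ¬¬P)   [complement / identity]
= ¬S ∧ ¬P   [De Morgan]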